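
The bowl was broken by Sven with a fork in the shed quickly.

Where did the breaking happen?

'in the shed' marks the location of the breaking event.

in the shed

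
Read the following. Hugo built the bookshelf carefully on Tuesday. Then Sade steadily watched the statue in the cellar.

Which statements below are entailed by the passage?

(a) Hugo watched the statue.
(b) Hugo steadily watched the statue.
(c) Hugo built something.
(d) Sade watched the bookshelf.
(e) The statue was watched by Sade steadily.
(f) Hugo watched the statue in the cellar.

(c), (e)

(a) Not entailed — the passage has Sade watching the statue, not Hugo.
(b) Not entailed — the passage has Sade watching the statue, not Hugo.
(c) Entailed — the original entails any weakening of itself; this just drops 'on Tuesday', 'carefully' and generalizes the patient.
(d) Not entailed — Sade watched the statue, not the bookshelf; the bookshelf belongs to the building event.
(e) Entailed — every conjunct here is already in the original watching event.
(f) Not entailed — the passage has Sade watching the statue, not Hugo.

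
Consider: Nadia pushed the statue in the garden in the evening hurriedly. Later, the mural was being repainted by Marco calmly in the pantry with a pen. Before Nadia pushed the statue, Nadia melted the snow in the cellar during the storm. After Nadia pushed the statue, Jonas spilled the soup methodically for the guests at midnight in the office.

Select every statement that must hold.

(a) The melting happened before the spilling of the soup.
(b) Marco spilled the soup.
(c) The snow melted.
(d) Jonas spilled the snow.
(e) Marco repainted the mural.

(a) Entailed — the narrative places the melting before the spilling.
(b) Not entailed — the passage has Jonas spilling the soup, not Marco.
(c) Entailed — 'Nadia melted the snow' is causative; it entails the inchoative 'the snow melted'.
(d) Not entailed — Jonas spilled the soup, not the snow; the snow belongs to the melting event.
(e) Not entailed — 'was repainting' is progressive on an accomplishment; it does not entail the completed 'repainted'.

(a), (c)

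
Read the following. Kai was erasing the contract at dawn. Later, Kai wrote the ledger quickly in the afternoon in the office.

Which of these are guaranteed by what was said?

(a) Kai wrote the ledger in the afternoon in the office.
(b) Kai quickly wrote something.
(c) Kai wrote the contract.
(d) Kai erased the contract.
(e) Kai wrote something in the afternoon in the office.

(a), (b), (e)

(a) Entailed — the original entails any weakening of itself; this just drops 'quickly'.
(b) Entailed — every conjunct here is already in the original writing event.
(c) Not entailed — Kai wrote the ledger, not the contract; the contract belongs to the erasing event.
(d) Not entailed — 'was erasing' is progressive on an accomplishment; it does not entail the completed 'erased'.
(e) Entailed — every conjunct here is already in the original writing event.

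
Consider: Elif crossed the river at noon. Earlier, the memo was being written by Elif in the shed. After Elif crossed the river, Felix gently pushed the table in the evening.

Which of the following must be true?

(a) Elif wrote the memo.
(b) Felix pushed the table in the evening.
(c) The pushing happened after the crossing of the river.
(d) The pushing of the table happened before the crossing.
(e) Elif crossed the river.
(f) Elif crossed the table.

(b), (c), (e)

(a) Not entailed — 'was writing' is progressive on an accomplishment; it does not entail the completed 'wrote'.
(b) Entailed — dropping 'gently' leaves a sub-description the original still satisfies.
(c) Entailed — the narrative places the crossing before the pushing.
(d) Not entailed — the narrative places the crossing before the pushing, not after.
(e) Entailed — this follows by dropping conjuncts from the crossing event's description.
(f) Not entailed — Elif crossed the river, not the table; the table belongs to the pushing event.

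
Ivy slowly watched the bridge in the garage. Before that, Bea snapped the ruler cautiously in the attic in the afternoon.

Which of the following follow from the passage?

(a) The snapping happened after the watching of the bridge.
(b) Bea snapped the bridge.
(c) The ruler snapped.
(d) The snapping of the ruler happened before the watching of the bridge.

(a) Not entailed — the narrative places the snapping before the watching, not after.
(b) Not entailed — Bea snapped the ruler, not the bridge; the bridge belongs to the watching event.
(c) Entailed — 'Bea snapped the ruler' is causative; it entails the inchoative 'the ruler snapped'.
(d) Entailed — the narrative places the snapping before the watching.

(c), (d)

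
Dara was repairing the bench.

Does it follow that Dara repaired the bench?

'was repairing' is progressive; for an accomplishment like 'repair the bench', it doesn't entail completion.

no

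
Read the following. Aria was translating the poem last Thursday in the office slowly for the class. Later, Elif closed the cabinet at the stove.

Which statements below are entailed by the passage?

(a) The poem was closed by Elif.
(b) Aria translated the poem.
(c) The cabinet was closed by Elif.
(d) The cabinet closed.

(a) Not entailed — Elif closed the cabinet, not the poem; the poem belongs to the translating event.
(b) Not entailed — 'was translating' is progressive on an accomplishment; it does not entail the completed 'translated'.
(c) Entailed — this follows by dropping conjuncts from the closing event's description.
(d) Entailed — 'Elif closed the cabinet' is causative; it entails the inchoative 'the cabinet closed'.

(c), (d)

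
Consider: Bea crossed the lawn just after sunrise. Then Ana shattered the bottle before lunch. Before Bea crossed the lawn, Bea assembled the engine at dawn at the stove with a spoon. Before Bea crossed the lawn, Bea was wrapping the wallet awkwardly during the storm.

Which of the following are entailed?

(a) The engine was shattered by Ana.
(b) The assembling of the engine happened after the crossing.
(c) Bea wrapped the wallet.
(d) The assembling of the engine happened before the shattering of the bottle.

(d)

(a) Not entailed — Ana shattered the bottle, not the engine; the engine belongs to the assembling event.
(b) Not entailed — the narrative places the assembling before the crossing, not after.
(c) Not entailed — 'was wrapping' is progressive on an accomplishment; it does not entail the completed 'wrapped'.
(d) Entailed — the narrative places the assembling before the shattering.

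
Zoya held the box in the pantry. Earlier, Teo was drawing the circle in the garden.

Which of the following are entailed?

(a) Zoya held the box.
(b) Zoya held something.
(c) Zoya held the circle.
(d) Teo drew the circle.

(a) Entailed — every conjunct here is already in the original holding event.
(b) Entailed — the original entails any weakening of itself; this just drops 'in the pantry' and generalizes the patient.
(c) Not entailed — Zoya held the box, not the circle; the circle belongs to the drawing event.
(d) Not entailed — 'was drawing' is progressive on an accomplishment; it does not entail the completed 'drew'.

(a), (b)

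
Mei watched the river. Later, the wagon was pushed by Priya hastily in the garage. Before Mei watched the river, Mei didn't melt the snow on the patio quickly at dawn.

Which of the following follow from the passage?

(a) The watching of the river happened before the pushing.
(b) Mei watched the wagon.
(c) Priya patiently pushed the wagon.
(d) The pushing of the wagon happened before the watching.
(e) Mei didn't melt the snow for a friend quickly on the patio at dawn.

(a), (e)

(a) Entailed — the narrative places the watching before the pushing.
(b) Not entailed — Mei watched the river, not the wagon; the wagon belongs to the pushing event.
(c) Not entailed — 'patiently' adds a manner not in (and inconsistent with) the original.
(d) Not entailed — the narrative places the watching before the pushing, not after.
(e) Entailed — under negation, adding a further restriction is entailed: if no such melting event occurred, none occurred for a friend either.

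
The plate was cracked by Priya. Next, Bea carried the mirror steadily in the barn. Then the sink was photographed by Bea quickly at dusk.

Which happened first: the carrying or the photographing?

the carrying

The connectives place the carrying before the photographing.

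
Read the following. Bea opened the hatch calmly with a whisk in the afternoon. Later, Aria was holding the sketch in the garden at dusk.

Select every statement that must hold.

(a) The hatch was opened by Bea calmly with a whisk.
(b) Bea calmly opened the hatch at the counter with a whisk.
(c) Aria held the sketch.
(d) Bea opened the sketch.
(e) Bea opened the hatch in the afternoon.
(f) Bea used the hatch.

(a) Entailed — every conjunct here is already in the original opening event.
(b) Not entailed — 'at the counter' adds information not in the original event.
(c) Entailed — 'hold' is an activity; 'was holding' entails that some holding happened, so 'held' holds.
(d) Not entailed — Bea opened the hatch, not the sketch; the sketch belongs to the holding event.
(e) Entailed — this follows by dropping conjuncts from the opening event's description.
(f) Not entailed — the hatch is the patient, not an instrument — Bea used a whisk.

(a), (c), (e)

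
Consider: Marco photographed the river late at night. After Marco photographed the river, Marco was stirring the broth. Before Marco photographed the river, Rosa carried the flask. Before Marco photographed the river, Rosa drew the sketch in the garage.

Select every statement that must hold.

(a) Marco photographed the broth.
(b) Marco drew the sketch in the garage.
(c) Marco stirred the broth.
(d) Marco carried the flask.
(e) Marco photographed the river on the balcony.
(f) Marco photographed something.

(c), (f)

(a) Not entailed — Marco photographed the river, not the broth; the broth belongs to the stirring event.
(b) Not entailed — the passage has Rosa drawing the sketch, not Marco.
(c) Entailed — 'stir' is an activity; 'was stirring' entails that some stirring happened, so 'stirred' holds.
(d) Not entailed — the passage has Rosa carrying the flask, not Marco.
(e) Not entailed — 'on the balcony' adds information not in the original event.
(f) Entailed — dropping 'late at night' and generalizing the patient leaves a sub-description the original still satisfies.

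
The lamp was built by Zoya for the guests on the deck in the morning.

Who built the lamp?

'Zoya' marks the agent of the building event.

Zoya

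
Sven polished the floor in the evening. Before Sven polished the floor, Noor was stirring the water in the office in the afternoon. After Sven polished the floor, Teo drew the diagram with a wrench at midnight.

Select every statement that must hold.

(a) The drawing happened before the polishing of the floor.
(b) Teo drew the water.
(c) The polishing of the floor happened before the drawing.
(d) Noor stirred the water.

(a) Not entailed — the narrative places the polishing before the drawing, not after.
(b) Not entailed — Teo drew the diagram, not the water; the water belongs to the stirring event.
(c) Entailed — the narrative places the polishing before the drawing.
(d) Entailed — 'stir' is an activity; 'was stirring' entails that some stirring happened, so 'stirred' holds.

(c), (d)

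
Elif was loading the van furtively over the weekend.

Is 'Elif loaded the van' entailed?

'was loading' is progressive; for an accomplishment like 'load the van', it doesn't entail completion.

no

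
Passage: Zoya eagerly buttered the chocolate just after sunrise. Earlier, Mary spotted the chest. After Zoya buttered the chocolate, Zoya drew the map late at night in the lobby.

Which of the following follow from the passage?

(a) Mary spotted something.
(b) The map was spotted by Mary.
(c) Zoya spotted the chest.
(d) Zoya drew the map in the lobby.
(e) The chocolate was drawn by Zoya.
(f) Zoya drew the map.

(a) Entailed — generalizing the patient leaves a sub-description the original still satisfies.
(b) Not entailed — Mary spotted the chest, not the map; the map belongs to the drawing event.
(c) Not entailed — the passage has Mary spotting the chest, not Zoya.
(d) Entailed — the original entails any weakening of itself; this just drops 'late at night'.
(e) Not entailed — Zoya drew the map, not the chocolate; the chocolate belongs to the buttering event.
(f) Entailed — this follows by dropping conjuncts from the drawing event's description.

(a), (d), (f)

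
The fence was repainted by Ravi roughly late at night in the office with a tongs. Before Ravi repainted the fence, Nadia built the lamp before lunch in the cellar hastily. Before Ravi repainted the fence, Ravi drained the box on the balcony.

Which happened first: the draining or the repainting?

The connectives place the draining before the repainting.

the draining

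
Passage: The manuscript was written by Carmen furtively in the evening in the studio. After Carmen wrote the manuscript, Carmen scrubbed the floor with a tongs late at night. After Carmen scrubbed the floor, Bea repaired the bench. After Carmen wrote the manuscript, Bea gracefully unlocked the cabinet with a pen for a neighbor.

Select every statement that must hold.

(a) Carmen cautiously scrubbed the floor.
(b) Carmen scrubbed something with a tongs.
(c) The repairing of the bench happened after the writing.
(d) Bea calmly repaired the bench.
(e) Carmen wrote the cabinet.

(a) Not entailed — 'cautiously' adds information not in the original event.
(b) Entailed — every conjunct here is already in the original scrubbing event.
(c) Entailed — the narrative places the writing before the repairing.
(d) Not entailed — 'calmly' adds information not in the original event.
(e) Not entailed — Carmen wrote the manuscript, not the cabinet; the cabinet belongs to the unlocking event.

(b), (c)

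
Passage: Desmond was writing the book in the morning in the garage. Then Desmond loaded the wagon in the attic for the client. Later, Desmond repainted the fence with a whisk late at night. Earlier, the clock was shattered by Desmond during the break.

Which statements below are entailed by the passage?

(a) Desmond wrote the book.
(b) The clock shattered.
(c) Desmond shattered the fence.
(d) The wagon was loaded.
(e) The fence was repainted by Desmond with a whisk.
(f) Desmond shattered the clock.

(b), (d), (e), (f)

(a) Not entailed — 'was writing' is progressive on an accomplishment; it does not entail the completed 'wrote'.
(b) Entailed — 'Desmond shattered the clock' is causative; it entails the inchoative 'the clock shattered'.
(c) Not entailed — Desmond shattered the clock, not the fence; the fence belongs to the repainting event.
(d) Entailed — this follows by dropping conjuncts from the loading event's description.
(e) Entailed — every conjunct here is already in the original repainting event.
(f) Entailed — the original entails any weakening of itself; this just drops 'during the break'.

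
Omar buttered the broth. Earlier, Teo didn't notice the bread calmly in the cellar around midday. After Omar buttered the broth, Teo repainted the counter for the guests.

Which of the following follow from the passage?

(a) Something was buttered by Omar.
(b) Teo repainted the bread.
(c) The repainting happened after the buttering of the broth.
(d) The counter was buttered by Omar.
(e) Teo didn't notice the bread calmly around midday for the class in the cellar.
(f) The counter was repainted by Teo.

(a), (c), (e), (f)

(a) Entailed — generalizing the patient leaves a sub-description the original still satisfies.
(b) Not entailed — Teo repainted the counter, not the bread; the bread belongs to the noticing event.
(c) Entailed — the narrative places the buttering before the repainting.
(d) Not entailed — Omar buttered the broth, not the counter; the counter belongs to the repainting event.
(e) Entailed — under negation, adding a further restriction is entailed: if no such noticing event occurred, none occurred for the class either.
(f) Entailed — the original entails any weakening of itself; this just drops 'for the guests'.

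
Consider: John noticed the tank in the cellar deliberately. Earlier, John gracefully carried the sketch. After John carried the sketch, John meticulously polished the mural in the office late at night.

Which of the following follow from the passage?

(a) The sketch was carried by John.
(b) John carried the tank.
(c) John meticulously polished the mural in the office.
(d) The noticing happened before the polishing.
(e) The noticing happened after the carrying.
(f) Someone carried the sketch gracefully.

(a) Entailed — this follows by dropping conjuncts from the carrying event's description.
(b) Not entailed — John carried the sketch, not the tank; the tank belongs to the noticing event.
(c) Entailed — this follows by dropping conjuncts from the polishing event's description.
(d) Not entailed — the narrative doesn't order the noticing relative to the polishing.
(e) Entailed — the narrative places the carrying before the noticing.
(f) Entailed — generalizing the agent leaves a sub-description the original still satisfies.

(a), (c), (e), (f)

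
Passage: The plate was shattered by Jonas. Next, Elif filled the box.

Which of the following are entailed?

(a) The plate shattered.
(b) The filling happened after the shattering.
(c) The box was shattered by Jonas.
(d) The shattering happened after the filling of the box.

(a) Entailed — 'Jonas shattered the plate' is causative; it entails the inchoative 'the plate shattered'.
(b) Entailed — the narrative places the shattering before the filling.
(c) Not entailed — Jonas shattered the plate, not the box; the box belongs to the filling event.
(d) Not entailed — the narrative places the shattering before the filling, not after.

(a), (b)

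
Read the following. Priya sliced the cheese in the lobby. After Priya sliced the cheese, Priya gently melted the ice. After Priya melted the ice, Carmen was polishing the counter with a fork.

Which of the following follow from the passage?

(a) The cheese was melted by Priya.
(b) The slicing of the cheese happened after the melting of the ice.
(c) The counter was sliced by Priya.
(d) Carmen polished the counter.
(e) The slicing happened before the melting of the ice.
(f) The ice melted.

(a) Not entailed — Priya melted the ice, not the cheese; the cheese belongs to the slicing event.
(b) Not entailed — the narrative places the slicing before the melting, not after.
(c) Not entailed — Priya sliced the cheese, not the counter; the counter belongs to the polishing event.
(d) Entailed — 'polish' is an activity; 'was polishing' entails that some polishing happened, so 'polished' holds.
(e) Entailed — the narrative places the slicing before the melting.
(f) Entailed — 'Priya melted the ice' is causative; it entails the inchoative 'the ice melted'.

(d), (e), (f)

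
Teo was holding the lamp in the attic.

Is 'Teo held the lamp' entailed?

'hold' is atelic; if Teo was holding the lamp, then Teo held the lamp (for some time).

yes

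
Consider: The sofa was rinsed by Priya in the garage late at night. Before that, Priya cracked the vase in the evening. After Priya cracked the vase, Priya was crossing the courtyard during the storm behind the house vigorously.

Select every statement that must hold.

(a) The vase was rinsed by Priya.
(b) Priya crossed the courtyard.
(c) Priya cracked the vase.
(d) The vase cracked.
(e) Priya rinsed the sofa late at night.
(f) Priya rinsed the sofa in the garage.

(a) Not entailed — Priya rinsed the sofa, not the vase; the vase belongs to the cracking event.
(b) Not entailed — 'was crossing' is progressive on an accomplishment; it does not entail the completed 'crossed'.
(c) Entailed — dropping 'in the evening' leaves a sub-description the original still satisfies.
(d) Entailed — 'Priya cracked the vase' is causative; it entails the inchoative 'the vase cracked'.
(e) Entailed — this follows by dropping conjuncts from the rinsing event's description.
(f) Entailed — dropping 'late at night' leaves a sub-description the original still satisfies.

(c), (d), (e), (f)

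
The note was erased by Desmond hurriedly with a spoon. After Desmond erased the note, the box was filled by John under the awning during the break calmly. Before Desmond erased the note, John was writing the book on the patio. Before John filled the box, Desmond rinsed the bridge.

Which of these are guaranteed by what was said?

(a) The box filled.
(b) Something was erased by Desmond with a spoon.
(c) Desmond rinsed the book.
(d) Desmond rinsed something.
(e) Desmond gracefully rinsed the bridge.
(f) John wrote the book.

(a), (b), (d)

(a) Entailed — 'John filled the box' is causative; it entails the inchoative 'the box filled'.
(b) Entailed — every conjunct here is already in the original erasing event.
(c) Not entailed — Desmond rinsed the bridge, not the book; the book belongs to the writing event.
(d) Entailed — the original entails any weakening of itself; this just generalizes the patient.
(e) Not entailed — 'gracefully' adds information not in the original event.
(f) Not entailed — 'was writing' is progressive on an accomplishment; it does not entail the completed 'wrote'.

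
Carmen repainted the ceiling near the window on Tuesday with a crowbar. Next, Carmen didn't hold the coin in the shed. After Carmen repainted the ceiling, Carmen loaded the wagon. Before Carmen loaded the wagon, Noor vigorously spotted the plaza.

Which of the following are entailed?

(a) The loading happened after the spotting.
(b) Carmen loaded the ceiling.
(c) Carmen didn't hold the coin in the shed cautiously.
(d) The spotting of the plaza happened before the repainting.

(a), (c)

(a) Entailed — the narrative places the spotting before the loading.
(b) Not entailed — Carmen loaded the wagon, not the ceiling; the ceiling belongs to the repainting event.
(c) Entailed — under negation, adding a further restriction is entailed: if no such holding event occurred, none occurred cautiously either.
(d) Not entailed — the narrative doesn't order the spotting relative to the repainting.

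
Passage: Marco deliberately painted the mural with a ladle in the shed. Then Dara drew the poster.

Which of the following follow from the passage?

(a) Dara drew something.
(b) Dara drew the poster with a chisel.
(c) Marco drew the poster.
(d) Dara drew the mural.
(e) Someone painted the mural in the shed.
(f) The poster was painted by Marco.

(a), (e)

(a) Entailed — every conjunct here is already in the original drawing event.
(b) Not entailed — 'with a chisel' adds information not in the original event.
(c) Not entailed — the passage has Dara drawing the poster, not Marco.
(d) Not entailed — Dara drew the poster, not the mural; the mural belongs to the painting event.
(e) Entailed — the original entails any weakening of itself; this just drops 'with a ladle', 'deliberately' and generalizes the agent.
(f) Not entailed — Marco painted the mural, not the poster; the poster belongs to the drawing event.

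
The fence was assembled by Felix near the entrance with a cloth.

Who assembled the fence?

'Felix' marks the agent of the assembling event.

Felix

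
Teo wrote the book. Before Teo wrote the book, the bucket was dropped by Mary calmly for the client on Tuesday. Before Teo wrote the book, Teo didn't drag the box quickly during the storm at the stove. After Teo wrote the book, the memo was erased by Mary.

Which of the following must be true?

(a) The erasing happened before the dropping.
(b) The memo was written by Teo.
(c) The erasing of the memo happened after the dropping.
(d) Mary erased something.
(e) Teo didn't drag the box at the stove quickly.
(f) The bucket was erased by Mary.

(a) Not entailed — the narrative places the dropping before the erasing, not after.
(b) Not entailed — Teo wrote the book, not the memo; the memo belongs to the erasing event.
(c) Entailed — the narrative places the dropping before the erasing.
(d) Entailed — the original entails any weakening of itself; this just generalizes the patient.
(e) Not entailed — dropping 'during the storm' under negation is not valid — the original leaves open that Teo dragged the box some other way.
(f) Not entailed — Mary erased the memo, not the bucket; the bucket belongs to the dropping event.

(c), (d)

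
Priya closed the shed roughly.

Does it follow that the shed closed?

'Priya closed the shed' is the causative; it entails the inchoative 'the shed closed'.

yes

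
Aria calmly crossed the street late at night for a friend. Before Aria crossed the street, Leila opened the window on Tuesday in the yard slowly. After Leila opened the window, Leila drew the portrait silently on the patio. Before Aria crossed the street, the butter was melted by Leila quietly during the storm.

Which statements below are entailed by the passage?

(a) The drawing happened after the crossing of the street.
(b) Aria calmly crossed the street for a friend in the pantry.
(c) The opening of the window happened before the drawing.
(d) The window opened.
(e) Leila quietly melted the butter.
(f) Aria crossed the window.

(c), (d), (e)

(a) Not entailed — the narrative doesn't order the crossing relative to the drawing.
(b) Not entailed — 'in the pantry' adds information not in the original event.
(c) Entailed — the narrative places the opening before the drawing.
(d) Entailed — 'Leila opened the window' is causative; it entails the inchoative 'the window opened'.
(e) Entailed — every conjunct here is already in the original melting event.
(f) Not entailed — Aria crossed the street, not the window; the window belongs to the opening event.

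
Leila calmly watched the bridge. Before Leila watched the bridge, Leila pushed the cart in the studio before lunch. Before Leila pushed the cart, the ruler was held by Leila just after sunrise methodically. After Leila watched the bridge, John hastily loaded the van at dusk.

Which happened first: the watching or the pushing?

the pushing

The connectives place the pushing before the watching.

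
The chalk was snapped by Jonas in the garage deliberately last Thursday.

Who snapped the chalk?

'Jonas' marks the agent of the snapping event.

Jonas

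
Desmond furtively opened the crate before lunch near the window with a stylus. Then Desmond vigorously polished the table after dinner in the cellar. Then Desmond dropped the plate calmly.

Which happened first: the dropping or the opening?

The connectives place the opening before the dropping.

the opening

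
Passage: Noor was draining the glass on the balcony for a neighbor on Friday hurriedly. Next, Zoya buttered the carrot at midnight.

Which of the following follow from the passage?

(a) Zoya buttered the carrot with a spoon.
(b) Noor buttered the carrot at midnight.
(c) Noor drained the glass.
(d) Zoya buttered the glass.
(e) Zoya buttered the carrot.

(e)

(a) Not entailed — 'with a spoon' adds information not in the original event.
(b) Not entailed — the passage has Zoya buttering the carrot, not Noor.
(c) Not entailed — 'was draining' is progressive on an accomplishment; it does not entail the completed 'drained'.
(d) Not entailed — Zoya buttered the carrot, not the glass; the glass belongs to the draining event.
(e) Entailed — the original entails any weakening of itself; this just drops 'at midnight'.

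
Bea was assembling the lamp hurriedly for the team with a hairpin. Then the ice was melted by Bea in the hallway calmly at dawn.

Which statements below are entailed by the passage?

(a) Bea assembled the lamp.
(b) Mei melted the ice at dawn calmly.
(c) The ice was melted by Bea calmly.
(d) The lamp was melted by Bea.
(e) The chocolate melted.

(c)

(a) Not entailed — 'was assembling' is progressive on an accomplishment; it does not entail the completed 'assembled'.
(b) Not entailed — the passage has Bea melting the ice, not Mei.
(c) Entailed — this follows by dropping conjuncts from the melting event's description.
(d) Not entailed — Bea melted the ice, not the lamp; the lamp belongs to the assembling event.
(e) Not entailed — the ice is what melted, not the chocolate.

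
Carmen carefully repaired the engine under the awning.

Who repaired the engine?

'Carmen' marks the agent of the repairing event.

Carmen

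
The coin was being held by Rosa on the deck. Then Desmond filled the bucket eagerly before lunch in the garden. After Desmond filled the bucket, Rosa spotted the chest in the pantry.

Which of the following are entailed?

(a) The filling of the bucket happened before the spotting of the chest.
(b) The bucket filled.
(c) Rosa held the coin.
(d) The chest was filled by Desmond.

(a) Entailed — the narrative places the filling before the spotting.
(b) Entailed — 'Desmond filled the bucket' is causative; it entails the inchoative 'the bucket filled'.
(c) Entailed — 'hold' is an activity; 'was holding' entails that some holding happened, so 'held' holds.
(d) Not entailed — Desmond filled the bucket, not the chest; the chest belongs to the spotting event.

(a), (b), (c)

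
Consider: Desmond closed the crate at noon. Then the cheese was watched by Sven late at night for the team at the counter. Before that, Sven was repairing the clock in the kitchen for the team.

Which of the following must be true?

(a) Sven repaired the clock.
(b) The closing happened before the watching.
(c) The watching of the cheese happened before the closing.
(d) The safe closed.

(b)

(a) Not entailed — 'was repairing' is progressive on an accomplishment; it does not entail the completed 'repaired'.
(b) Entailed — the narrative places the closing before the watching.
(c) Not entailed — the narrative places the closing before the watching, not after.
(d) Not entailed — the crate is what closed, not the safe.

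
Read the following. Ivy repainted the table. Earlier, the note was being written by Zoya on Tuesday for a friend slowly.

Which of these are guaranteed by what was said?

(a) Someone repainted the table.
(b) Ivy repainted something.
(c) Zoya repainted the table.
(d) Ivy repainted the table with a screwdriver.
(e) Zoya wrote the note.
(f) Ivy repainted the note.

(a) Entailed — every conjunct here is already in the original repainting event.
(b) Entailed — generalizing the patient leaves a sub-description the original still satisfies.
(c) Not entailed — the passage has Ivy repainting the table, not Zoya.
(d) Not entailed — 'with a screwdriver' adds information not in the original event.
(e) Not entailed — 'was writing' is progressive on an accomplishment; it does not entail the completed 'wrote'.
(f) Not entailed — Ivy repainted the table, not the note; the note belongs to the writing event.

(a), (b)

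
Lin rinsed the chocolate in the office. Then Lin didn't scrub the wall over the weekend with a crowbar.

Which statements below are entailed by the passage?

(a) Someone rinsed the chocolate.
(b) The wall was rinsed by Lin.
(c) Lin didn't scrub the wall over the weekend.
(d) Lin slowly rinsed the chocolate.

(a)

(a) Entailed — dropping 'in the office' and generalizing the agent leaves a sub-description the original still satisfies.
(b) Not entailed — Lin rinsed the chocolate, not the wall; the wall belongs to the scrubbing event.
(c) Not entailed — dropping 'with a crowbar' under negation is not valid — the original leaves open that Lin scrubbed the wall some other way.
(d) Not entailed — 'slowly' adds information not in the original event.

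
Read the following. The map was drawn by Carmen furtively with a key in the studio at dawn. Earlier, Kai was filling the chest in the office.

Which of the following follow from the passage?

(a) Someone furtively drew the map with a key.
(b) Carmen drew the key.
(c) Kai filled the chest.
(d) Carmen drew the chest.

(a)

(a) Entailed — this follows by dropping conjuncts from the drawing event's description.
(b) Not entailed — the key is the instrument, not what was drawn.
(c) Not entailed — 'was filling' is progressive on an accomplishment; it does not entail the completed 'filled'.
(d) Not entailed — Carmen drew the map, not the chest; the chest belongs to the filling event.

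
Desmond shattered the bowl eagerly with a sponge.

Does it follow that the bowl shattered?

yes

'Desmond shattered the bowl' is the causative; it entails the inchoative 'the bowl shattered'.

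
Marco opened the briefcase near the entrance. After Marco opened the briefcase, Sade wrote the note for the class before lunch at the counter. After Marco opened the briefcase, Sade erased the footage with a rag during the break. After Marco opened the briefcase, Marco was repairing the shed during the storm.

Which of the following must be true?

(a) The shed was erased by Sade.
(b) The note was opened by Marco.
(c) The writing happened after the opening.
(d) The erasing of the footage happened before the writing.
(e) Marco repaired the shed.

(a) Not entailed — Sade erased the footage, not the shed; the shed belongs to the repairing event.
(b) Not entailed — Marco opened the briefcase, not the note; the note belongs to the writing event.
(c) Entailed — the narrative places the opening before the writing.
(d) Not entailed — the narrative doesn't order the erasing relative to the writing.
(e) Not entailed — 'was repairing' is progressive on an accomplishment; it does not entail the completed 'repaired'.

(c)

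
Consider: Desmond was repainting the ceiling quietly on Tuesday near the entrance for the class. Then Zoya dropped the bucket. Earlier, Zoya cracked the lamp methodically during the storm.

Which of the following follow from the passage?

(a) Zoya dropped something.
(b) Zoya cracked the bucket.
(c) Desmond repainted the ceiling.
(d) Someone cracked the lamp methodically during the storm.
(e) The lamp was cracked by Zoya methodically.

(a) Entailed — every conjunct here is already in the original dropping event.
(b) Not entailed — Zoya cracked the lamp, not the bucket; the bucket belongs to the dropping event.
(c) Not entailed — 'was repainting' is progressive on an accomplishment; it does not entail the completed 'repainted'.
(d) Entailed — generalizing the agent leaves a sub-description the original still satisfies.
(e) Entailed — this follows by dropping conjuncts from the cracking event's description.

(a), (d), (e)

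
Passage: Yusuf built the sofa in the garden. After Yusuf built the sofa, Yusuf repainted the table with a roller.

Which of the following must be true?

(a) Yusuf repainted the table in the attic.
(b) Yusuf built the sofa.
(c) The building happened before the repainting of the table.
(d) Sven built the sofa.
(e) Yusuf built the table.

(b), (c)

(a) Not entailed — 'in the attic' adds information not in the original event.
(b) Entailed — dropping 'in the garden' leaves a sub-description the original still satisfies.
(c) Entailed — the narrative places the building before the repainting.
(d) Not entailed — the passage has Yusuf building the sofa, not Sven.
(e) Not entailed — Yusuf built the sofa, not the table; the table belongs to the repainting event.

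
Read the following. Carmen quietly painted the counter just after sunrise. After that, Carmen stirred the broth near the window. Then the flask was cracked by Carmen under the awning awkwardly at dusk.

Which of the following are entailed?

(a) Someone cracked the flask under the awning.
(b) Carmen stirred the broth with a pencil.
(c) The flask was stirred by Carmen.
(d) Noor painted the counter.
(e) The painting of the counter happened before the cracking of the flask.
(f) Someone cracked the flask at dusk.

(a) Entailed — dropping 'at dusk', 'awkwardly' and generalizing the agent leaves a sub-description the original still satisfies.
(b) Not entailed — 'with a pencil' adds information not in the original event.
(c) Not entailed — Carmen stirred the broth, not the flask; the flask belongs to the cracking event.
(d) Not entailed — the passage has Carmen painting the counter, not Noor.
(e) Entailed — the narrative places the painting before the cracking.
(f) Entailed — every conjunct here is already in the original cracking event.

(a), (e), (f)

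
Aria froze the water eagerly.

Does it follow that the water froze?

yes

'Aria froze the water' is the causative; it entails the inchoative 'the water froze'.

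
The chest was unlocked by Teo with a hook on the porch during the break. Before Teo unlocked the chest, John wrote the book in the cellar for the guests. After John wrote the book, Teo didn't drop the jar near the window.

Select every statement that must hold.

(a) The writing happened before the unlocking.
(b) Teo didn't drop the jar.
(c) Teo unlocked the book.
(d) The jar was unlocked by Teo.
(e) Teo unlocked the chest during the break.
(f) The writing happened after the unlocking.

(a), (e)

(a) Entailed — the narrative places the writing before the unlocking.
(b) Not entailed — dropping 'near the window' under negation is not valid — the original leaves open that Teo dropped the jar some other way.
(c) Not entailed — Teo unlocked the chest, not the book; the book belongs to the writing event.
(d) Not entailed — Teo unlocked the chest, not the jar; the jar belongs to the dropping event.
(e) Entailed — every conjunct here is already in the original unlocking event.
(f) Not entailed — the narrative places the writing before the unlocking, not after.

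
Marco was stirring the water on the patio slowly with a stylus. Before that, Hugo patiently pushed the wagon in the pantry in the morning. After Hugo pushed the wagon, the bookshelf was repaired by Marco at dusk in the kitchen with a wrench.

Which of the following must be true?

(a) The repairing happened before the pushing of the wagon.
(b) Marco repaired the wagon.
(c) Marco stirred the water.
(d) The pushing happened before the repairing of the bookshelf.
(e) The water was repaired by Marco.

(c), (d)

(a) Not entailed — the narrative places the pushing before the repairing, not after.
(b) Not entailed — Marco repaired the bookshelf, not the wagon; the wagon belongs to the pushing event.
(c) Entailed — 'stir' is an activity; 'was stirring' entails that some stirring happened, so 'stirred' holds.
(d) Entailed — the narrative places the pushing before the repairing.
(e) Not entailed — Marco repaired the bookshelf, not the water; the water belongs to the stirring event.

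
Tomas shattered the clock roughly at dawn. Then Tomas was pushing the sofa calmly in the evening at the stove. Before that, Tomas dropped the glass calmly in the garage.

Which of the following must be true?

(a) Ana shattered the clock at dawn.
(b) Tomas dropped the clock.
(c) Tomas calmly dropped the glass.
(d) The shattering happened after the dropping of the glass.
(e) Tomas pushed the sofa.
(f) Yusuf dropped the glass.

(a) Not entailed — the passage has Tomas shattering the clock, not Ana.
(b) Not entailed — Tomas dropped the glass, not the clock; the clock belongs to the shattering event.
(c) Entailed — this follows by dropping conjuncts from the dropping event's description.
(d) Not entailed — the narrative doesn't order the dropping relative to the shattering.
(e) Entailed — 'push' is an activity; 'was pushing' entails that some pushing happened, so 'pushed' holds.
(f) Not entailed — the passage has Tomas dropping the glass, not Yusuf.

(c), (e)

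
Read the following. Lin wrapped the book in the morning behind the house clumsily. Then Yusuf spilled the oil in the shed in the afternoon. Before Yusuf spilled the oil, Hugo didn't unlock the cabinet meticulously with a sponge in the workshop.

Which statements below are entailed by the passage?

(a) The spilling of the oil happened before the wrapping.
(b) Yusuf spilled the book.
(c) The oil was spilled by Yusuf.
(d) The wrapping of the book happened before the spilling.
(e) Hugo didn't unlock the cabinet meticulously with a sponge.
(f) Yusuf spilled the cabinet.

(c), (d)

(a) Not entailed — the narrative places the wrapping before the spilling, not after.
(b) Not entailed — Yusuf spilled the oil, not the book; the book belongs to the wrapping event.
(c) Entailed — the original entails any weakening of itself; this just drops 'in the shed', 'in the afternoon'.
(d) Entailed — the narrative places the wrapping before the spilling.
(e) Not entailed — dropping 'in the workshop' under negation is not valid — the original leaves open that Hugo unlocked the cabinet some other way.
(f) Not entailed — Yusuf spilled the oil, not the cabinet; the cabinet belongs to the unlocking event.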